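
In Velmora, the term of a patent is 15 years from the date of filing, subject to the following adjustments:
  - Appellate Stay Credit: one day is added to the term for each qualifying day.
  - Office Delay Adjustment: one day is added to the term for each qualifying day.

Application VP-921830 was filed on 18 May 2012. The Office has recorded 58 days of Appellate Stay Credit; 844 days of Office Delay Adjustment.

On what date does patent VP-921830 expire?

2029-11-05

Base term: filing date + 15 years → 18 May 2027.
Appellate Stay Credit: +58 days → 15 July 2027.
Office Delay Adjustment: +844 days → 5 November 2029.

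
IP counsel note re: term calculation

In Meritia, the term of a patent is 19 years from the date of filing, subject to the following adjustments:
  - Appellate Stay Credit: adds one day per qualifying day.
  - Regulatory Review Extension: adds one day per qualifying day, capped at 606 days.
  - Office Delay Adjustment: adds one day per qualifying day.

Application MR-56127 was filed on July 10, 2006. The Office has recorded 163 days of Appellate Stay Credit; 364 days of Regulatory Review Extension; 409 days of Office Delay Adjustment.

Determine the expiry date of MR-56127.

2028-02-01

Base term: filing date + 19 years → 10 July 2025.
Appellate Stay Credit: +163 days → 20 December 2025.
Regulatory Review Extension: 364 days (within the 606-day cap) → +364 days → 19 December 2026.
Office Delay Adjustment: +409 days → 1 February 2028.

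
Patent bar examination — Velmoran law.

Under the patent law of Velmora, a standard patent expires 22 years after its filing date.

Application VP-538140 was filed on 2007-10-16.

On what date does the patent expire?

Filing date + 22 years → 16 October 2029.

2029-10-16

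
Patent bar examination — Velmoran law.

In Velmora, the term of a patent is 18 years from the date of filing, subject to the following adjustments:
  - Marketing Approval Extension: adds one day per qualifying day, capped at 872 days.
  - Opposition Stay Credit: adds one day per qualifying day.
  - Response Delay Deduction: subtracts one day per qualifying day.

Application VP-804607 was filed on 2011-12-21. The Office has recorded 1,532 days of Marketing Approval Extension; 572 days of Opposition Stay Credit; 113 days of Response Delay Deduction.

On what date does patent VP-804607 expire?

2033-08-13

Base term: filing date + 18 years → 21 December 2029.
Marketing Approval Extension: 1532 days claimed exceeds the 872-day cap, so +872 days → 11 May 2032.
Opposition Stay Credit: +572 days → 4 December 2033.
Response Delay Deduction: −113 days → 13 August 2033.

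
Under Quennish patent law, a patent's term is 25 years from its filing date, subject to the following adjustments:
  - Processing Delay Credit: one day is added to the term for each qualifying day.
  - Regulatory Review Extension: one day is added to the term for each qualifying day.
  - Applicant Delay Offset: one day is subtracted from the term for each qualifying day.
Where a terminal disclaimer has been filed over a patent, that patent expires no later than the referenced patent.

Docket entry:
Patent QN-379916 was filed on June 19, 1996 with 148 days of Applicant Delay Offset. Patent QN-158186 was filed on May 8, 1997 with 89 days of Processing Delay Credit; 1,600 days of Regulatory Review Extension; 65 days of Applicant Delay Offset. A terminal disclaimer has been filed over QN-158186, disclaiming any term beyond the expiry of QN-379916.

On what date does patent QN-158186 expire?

2021-01-22

Natural term of QN-158186:
  Base: filing + 25 years → 8 May 2022.
  Processing Delay Credit: +89 days → 5 August 2022.
  Regulatory Review Extension: +1600 days → 22 December 2026.
  Applicant Delay Offset: −65 days → 18 October 2026.
Expiry of referenced patent QN-379916:
  Base: filing + 25 years → 19 June 2021.
  Applicant Delay Offset: −148 days → 22 January 2021.
Terminal disclaimer: QN-158186 expires on the earlier of 18 October 2026 and 22 January 2021.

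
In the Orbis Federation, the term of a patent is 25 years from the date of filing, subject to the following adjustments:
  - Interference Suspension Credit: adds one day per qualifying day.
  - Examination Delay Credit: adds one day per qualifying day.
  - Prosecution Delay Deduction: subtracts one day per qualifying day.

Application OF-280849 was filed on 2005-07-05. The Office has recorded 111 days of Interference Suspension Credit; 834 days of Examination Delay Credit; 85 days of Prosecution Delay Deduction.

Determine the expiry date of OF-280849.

November 11, 2032

Base term: filing date + 25 years → 5 July 2030.
Interference Suspension Credit: +111 days → 24 October 2030.
Examination Delay Credit: +834 days → 4 February 2033.
Prosecution Delay Deduction: −85 days → 11 November 2032.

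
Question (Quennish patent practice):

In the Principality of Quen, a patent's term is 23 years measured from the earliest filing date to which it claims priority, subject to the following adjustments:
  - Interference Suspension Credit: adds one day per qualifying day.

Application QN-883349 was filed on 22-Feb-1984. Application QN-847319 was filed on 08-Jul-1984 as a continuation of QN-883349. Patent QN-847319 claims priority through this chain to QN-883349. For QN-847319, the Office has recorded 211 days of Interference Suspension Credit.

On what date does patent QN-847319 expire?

September 21, 2007

Earliest priority filing: 22 February 1984.
Base term: 22 February 1984 + 23 years → 22 February 2007.
Interference Suspension Credit: +211 days → 21 September 2007.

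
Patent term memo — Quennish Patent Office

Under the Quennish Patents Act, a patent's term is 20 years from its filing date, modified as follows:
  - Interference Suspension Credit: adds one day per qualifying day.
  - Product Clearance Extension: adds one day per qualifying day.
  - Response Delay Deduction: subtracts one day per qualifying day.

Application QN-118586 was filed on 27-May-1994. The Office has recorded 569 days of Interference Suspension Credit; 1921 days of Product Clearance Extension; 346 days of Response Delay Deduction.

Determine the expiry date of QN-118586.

Base term: filing date + 20 years → 27 May 2014.
Interference Suspension Credit: +569 days → 17 December 2015.
Product Clearance Extension: +1921 days → 21 March 2021.
Response Delay Deduction: −346 days → 9 April 2020.

April 9, 2020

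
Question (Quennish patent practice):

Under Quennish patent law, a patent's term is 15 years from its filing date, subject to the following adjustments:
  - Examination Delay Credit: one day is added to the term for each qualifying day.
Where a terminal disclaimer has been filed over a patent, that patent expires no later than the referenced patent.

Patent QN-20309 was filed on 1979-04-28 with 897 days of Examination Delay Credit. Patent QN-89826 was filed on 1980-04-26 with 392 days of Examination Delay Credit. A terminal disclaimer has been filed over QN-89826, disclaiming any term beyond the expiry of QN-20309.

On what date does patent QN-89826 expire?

Natural term of QN-89826:
  Base: filing + 15 years → 26 April 1995.
  Examination Delay Credit: +392 days → 22 May 1996.
Expiry of referenced patent QN-20309:
  Base: filing + 15 years → 28 April 1994.
  Examination Delay Credit: +897 days → 11 October 1996.
Terminal disclaimer: QN-89826 expires on the earlier of 22 May 1996 and 11 October 1996.

May 22, 1996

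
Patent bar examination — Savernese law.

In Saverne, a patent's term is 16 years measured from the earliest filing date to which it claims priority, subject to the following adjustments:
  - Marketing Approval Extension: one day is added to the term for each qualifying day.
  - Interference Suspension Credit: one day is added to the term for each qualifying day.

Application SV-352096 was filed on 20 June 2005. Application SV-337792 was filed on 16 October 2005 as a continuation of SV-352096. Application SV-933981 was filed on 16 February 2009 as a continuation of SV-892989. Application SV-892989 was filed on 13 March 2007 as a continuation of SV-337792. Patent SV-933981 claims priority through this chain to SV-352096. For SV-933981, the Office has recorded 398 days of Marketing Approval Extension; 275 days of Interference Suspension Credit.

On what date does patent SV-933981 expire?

Earliest priority filing: 20 June 2005.
Base term: 20 June 2005 + 16 years → 20 June 2021.
Marketing Approval Extension: +398 days → 23 July 2022.
Interference Suspension Credit: +275 days → 24 April 2023.

April 24, 2023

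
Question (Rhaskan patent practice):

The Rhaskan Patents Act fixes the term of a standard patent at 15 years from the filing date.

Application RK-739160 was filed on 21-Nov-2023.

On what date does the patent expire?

2038-11-21

Filing date + 15 years → 21 November 2038.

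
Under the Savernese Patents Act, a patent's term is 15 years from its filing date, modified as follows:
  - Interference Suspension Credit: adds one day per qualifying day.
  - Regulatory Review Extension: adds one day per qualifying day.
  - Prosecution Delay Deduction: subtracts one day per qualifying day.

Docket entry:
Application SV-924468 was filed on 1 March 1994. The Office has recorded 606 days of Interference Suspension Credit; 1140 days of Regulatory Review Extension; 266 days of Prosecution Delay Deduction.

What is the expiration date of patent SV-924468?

March 20, 2013

Base term: filing date + 15 years → 1 March 2009.
Interference Suspension Credit: +606 days → 28 October 2010.
Regulatory Review Extension: +1140 days → 11 December 2013.
Prosecution Delay Deduction: −266 days → 20 March 2013.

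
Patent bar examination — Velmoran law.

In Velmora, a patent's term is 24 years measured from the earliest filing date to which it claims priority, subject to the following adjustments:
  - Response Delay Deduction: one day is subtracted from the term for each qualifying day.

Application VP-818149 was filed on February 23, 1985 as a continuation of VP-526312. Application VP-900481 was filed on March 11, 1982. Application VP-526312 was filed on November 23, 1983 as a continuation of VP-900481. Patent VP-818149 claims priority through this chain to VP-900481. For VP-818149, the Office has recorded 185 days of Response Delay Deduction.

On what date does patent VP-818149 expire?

September 7, 2005

Earliest priority filing: 11 March 1982.
Base term: 11 March 1982 + 24 years → 11 March 2006.
Response Delay Deduction: −185 days → 7 September 2005.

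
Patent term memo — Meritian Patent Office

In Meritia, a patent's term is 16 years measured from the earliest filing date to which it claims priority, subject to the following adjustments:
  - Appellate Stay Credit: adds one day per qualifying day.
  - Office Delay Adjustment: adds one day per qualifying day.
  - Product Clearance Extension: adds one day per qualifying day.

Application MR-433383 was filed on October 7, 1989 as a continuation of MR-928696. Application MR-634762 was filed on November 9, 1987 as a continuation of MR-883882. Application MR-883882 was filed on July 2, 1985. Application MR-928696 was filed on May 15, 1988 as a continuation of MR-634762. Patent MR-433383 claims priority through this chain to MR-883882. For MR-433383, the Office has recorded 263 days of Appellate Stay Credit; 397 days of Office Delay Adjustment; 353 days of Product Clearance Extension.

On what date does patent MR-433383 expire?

Earliest priority filing: 2 July 1985.
Base term: 2 July 1985 + 16 years → 2 July 2001.
Appellate Stay Credit: +263 days → 22 March 2002.
Office Delay Adjustment: +397 days → 23 April 2003.
Product Clearance Extension: +353 days → 10 April 2004.

2004-04-10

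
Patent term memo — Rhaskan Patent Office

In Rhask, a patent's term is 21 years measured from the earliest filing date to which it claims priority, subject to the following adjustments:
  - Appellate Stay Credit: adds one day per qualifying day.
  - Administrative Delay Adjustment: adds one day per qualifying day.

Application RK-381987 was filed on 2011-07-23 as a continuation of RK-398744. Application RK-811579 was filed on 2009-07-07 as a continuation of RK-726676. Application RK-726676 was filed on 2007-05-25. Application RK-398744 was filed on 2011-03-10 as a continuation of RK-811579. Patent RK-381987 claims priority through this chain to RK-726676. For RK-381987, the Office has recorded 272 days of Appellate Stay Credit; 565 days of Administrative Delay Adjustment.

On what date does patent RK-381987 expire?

Earliest priority filing: 25 May 2007.
Base term: 25 May 2007 + 21 years → 25 May 2028.
Appellate Stay Credit: +272 days → 21 February 2029.
Administrative Delay Adjustment: +565 days → 9 September 2030.

September 9, 2030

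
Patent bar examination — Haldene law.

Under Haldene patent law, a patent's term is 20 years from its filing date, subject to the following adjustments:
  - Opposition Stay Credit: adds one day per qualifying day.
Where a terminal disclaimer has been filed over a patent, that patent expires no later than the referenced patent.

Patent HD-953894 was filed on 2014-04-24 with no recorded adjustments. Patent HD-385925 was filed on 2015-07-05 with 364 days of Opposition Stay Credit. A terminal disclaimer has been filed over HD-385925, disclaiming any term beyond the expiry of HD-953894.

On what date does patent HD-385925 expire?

Natural term of HD-385925:
  Base: filing + 20 years → 5 July 2035.
  Opposition Stay Credit: +364 days → 3 July 2036.
Expiry of referenced patent HD-953894:
  Base: filing + 20 years → 24 April 2034.
Terminal disclaimer: HD-385925 expires on the earlier of 3 July 2036 and 24 April 2034.

April 24, 2034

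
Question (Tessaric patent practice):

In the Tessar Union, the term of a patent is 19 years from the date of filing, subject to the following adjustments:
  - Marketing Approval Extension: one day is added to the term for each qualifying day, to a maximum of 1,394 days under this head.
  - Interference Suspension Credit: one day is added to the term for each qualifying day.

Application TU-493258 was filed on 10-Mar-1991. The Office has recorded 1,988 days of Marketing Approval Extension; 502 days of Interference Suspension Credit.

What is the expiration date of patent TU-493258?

Base term: filing date + 19 years → 10 March 2010.
Marketing Approval Extension: 1988 days claimed exceeds the 1394-day cap, so +1394 days → 2 January 2014.
Interference Suspension Credit: +502 days → 19 May 2015.

May 19, 2015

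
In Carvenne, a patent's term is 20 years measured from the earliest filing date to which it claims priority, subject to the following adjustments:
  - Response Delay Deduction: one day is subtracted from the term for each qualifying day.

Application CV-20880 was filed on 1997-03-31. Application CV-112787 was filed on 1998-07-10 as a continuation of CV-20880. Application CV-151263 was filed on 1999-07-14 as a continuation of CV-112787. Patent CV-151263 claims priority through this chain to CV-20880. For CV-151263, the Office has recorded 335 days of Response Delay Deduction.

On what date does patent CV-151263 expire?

April 30, 2016

Earliest priority filing: 31 March 1997.
Base term: 31 March 1997 + 20 years → 31 March 2017.
Response Delay Deduction: −335 days → 30 April 2016.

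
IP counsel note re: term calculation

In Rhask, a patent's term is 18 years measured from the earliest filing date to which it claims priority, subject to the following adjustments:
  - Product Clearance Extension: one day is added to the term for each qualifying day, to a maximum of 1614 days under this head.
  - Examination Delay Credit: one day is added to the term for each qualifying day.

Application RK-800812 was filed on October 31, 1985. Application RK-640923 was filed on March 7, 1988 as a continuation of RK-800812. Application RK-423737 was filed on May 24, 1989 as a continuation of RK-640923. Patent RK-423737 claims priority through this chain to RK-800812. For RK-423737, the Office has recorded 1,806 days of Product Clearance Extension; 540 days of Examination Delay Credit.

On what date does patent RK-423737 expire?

Earliest priority filing: 31 October 1985.
Base term: 31 October 1985 + 18 years → 31 October 2003.
Product Clearance Extension: 1806 days claimed exceeds the 1614-day cap, so +1614 days → 1 April 2008.
Examination Delay Credit: +540 days → 23 September 2009.

September 23, 2009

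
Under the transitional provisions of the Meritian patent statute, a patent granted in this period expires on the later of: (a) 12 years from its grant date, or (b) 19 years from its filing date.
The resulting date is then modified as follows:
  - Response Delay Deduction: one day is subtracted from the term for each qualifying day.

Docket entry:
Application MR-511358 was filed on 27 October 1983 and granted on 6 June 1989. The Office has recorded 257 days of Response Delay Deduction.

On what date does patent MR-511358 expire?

February 12, 2002

(a) grant + 12 years → 6 June 2001.
(b) filing + 19 years → 27 October 2002.
Later of the two: 27 October 2002.
Response Delay Deduction: −257 days → 12 February 2002.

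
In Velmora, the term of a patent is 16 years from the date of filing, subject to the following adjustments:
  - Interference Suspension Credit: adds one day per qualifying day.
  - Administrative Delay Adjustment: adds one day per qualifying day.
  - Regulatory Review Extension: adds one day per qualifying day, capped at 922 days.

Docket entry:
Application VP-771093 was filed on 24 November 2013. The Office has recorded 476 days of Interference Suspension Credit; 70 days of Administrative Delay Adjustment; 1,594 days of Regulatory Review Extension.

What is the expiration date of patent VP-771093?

2033-12-01

Base term: filing date + 16 years → 24 November 2029.
Interference Suspension Credit: +476 days → 15 March 2031.
Administrative Delay Adjustment: +70 days → 24 May 2031.
Regulatory Review Extension: 1594 days claimed exceeds the 922-day cap, so +922 days → 1 December 2033.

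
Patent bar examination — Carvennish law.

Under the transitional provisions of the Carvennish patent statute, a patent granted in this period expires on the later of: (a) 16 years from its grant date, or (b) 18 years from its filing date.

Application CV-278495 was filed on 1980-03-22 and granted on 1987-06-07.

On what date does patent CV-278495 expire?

(a) grant + 16 years → 7 June 2003.
(b) filing + 18 years → 22 March 1998.
Later of the two: 7 June 2003.

2003-06-07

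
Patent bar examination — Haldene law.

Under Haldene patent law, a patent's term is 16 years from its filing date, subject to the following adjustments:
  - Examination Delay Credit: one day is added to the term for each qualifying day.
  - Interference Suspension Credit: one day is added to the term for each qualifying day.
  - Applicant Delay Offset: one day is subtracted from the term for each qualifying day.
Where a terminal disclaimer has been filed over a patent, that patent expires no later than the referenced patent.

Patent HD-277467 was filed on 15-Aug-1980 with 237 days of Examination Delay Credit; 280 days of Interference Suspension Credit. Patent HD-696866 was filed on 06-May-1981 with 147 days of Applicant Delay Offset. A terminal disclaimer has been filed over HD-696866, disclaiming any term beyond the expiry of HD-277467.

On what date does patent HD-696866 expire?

Natural term of HD-696866:
  Base: filing + 16 years → 6 May 1997.
  Applicant Delay Offset: −147 days → 10 December 1996.
Expiry of referenced patent HD-277467:
  Base: filing + 16 years → 15 August 1996.
  Examination Delay Credit: +237 days → 9 April 1997.
  Interference Suspension Credit: +280 days → 14 January 1998.
Terminal disclaimer: HD-696866 expires on the earlier of 10 December 1996 and 14 January 1998.

December 10, 1996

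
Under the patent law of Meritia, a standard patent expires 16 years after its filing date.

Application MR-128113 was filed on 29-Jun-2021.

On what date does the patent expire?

2037-06-29

Filing date + 16 years → 29 June 2037.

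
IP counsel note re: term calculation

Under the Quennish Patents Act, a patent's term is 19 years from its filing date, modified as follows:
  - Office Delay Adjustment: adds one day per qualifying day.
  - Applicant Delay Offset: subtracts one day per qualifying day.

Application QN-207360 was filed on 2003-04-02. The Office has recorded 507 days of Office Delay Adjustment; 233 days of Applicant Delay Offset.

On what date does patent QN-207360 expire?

January 1, 2023

Base term: filing date + 19 years → 2 April 2022.
Office Delay Adjustment: +507 days → 22 August 2023.
Applicant Delay Offset: −233 days → 1 January 2023.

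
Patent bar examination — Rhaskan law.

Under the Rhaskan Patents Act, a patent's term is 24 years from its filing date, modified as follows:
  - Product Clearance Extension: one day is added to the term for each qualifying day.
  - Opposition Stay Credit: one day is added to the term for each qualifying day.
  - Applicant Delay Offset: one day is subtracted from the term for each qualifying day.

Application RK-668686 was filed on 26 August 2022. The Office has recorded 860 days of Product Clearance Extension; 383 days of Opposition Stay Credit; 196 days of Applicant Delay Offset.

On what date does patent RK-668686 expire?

Base term: filing date + 24 years → 26 August 2046.
Product Clearance Extension: +860 days → 2 January 2049.
Opposition Stay Credit: +383 days → 20 January 2050.
Applicant Delay Offset: −196 days → 8 July 2049.

2049-07-08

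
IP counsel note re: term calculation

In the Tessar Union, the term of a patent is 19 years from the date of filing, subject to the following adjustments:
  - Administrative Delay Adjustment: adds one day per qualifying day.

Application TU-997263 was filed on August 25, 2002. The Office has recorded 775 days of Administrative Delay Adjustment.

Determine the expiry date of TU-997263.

2023-10-09

Base term: filing date + 19 years → 25 August 2021.
Administrative Delay Adjustment: +775 days → 9 October 2023.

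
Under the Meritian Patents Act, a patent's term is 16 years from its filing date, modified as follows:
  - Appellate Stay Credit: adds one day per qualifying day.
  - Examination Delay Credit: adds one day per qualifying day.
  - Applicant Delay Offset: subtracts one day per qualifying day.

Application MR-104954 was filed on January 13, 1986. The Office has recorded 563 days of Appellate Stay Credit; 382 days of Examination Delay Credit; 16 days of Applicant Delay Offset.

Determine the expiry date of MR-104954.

Base term: filing date + 16 years → 13 January 2002.
Appellate Stay Credit: +563 days → 30 July 2003.
Examination Delay Credit: +382 days → 15 August 2004.
Applicant Delay Offset: −16 days → 30 July 2004.

2004-07-30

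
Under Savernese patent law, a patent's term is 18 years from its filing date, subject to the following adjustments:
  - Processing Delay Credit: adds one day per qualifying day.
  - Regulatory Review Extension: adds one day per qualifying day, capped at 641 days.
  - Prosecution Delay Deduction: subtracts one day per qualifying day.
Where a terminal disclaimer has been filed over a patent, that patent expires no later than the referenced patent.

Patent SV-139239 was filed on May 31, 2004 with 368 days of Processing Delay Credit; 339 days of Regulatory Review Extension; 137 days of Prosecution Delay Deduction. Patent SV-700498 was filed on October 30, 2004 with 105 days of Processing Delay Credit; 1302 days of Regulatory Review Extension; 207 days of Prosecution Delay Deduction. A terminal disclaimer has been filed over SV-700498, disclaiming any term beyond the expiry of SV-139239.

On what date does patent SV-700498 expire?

Natural term of SV-700498:
  Base: filing + 18 years → 30 October 2022.
  Processing Delay Credit: +105 days → 12 February 2023.
  Regulatory Review Extension: 1302 days claimed exceeds the 641-day cap, so +641 days → 14 November 2024.
  Prosecution Delay Deduction: −207 days → 21 April 2024.
Expiry of referenced patent SV-139239:
  Base: filing + 18 years → 31 May 2022.
  Processing Delay Credit: +368 days → 3 June 2023.
  Regulatory Review Extension: 339 days (within the 641-day cap) → +339 days → 7 May 2024.
  Prosecution Delay Deduction: −137 days → 22 December 2023.
Terminal disclaimer: SV-700498 expires on the earlier of 21 April 2024 and 22 December 2023.

December 22, 2023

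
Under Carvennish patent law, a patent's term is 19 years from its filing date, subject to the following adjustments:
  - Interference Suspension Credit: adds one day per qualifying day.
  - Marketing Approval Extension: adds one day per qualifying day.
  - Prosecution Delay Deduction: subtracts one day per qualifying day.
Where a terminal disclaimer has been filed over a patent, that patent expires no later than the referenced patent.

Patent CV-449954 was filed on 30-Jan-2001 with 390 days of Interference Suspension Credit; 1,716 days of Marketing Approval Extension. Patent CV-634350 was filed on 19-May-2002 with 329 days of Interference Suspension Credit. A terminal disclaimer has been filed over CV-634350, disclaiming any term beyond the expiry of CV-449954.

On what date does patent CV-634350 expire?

April 13, 2022

Natural term of CV-634350:
  Base: filing + 19 years → 19 May 2021.
  Interference Suspension Credit: +329 days → 13 April 2022.
Expiry of referenced patent CV-449954:
  Base: filing + 19 years → 30 January 2020.
  Interference Suspension Credit: +390 days → 23 February 2021.
  Marketing Approval Extension: +1716 days → 5 November 2025.
Terminal disclaimer: CV-634350 expires on the earlier of 13 April 2022 and 5 November 2025.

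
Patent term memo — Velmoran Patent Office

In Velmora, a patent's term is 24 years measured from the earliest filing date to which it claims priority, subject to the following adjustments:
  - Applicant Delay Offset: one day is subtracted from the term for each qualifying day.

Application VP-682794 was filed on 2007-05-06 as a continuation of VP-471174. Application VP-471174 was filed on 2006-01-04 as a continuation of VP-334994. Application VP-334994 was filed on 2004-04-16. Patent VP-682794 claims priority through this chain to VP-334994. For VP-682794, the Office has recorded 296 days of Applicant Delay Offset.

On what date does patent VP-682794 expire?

2027-06-25

Earliest priority filing: 16 April 2004.
Base term: 16 April 2004 + 24 years → 16 April 2028.
Applicant Delay Offset: −296 days → 25 June 2027.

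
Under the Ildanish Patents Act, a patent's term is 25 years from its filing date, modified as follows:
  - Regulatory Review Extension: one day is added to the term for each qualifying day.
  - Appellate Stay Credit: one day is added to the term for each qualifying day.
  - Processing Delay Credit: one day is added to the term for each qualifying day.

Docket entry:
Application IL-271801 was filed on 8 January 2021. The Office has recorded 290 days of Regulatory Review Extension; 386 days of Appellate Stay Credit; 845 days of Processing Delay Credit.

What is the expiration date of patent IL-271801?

2050-03-09

Base term: filing date + 25 years → 8 January 2046.
Regulatory Review Extension: +290 days → 25 October 2046.
Appellate Stay Credit: +386 days → 15 November 2047.
Processing Delay Credit: +845 days → 9 March 2050.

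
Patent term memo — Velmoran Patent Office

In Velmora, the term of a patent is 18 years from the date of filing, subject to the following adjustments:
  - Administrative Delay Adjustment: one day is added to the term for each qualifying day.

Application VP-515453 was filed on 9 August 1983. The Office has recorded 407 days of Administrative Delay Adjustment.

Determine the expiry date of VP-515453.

2002-09-20

Base term: filing date + 18 years → 9 August 2001.
Administrative Delay Adjustment: +407 days → 20 September 2002.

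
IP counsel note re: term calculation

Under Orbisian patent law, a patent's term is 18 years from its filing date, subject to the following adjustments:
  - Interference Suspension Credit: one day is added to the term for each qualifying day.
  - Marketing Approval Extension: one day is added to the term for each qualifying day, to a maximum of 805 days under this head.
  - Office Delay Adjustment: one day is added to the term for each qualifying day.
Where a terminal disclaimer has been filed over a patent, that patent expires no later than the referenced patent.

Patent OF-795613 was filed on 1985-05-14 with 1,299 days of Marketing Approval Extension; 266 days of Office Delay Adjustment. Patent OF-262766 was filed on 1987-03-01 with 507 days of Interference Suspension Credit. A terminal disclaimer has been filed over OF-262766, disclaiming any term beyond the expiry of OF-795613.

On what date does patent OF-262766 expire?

2006-04-19

Natural term of OF-262766:
  Base: filing + 18 years → 1 March 2005.
  Interference Suspension Credit: +507 days → 21 July 2006.
Expiry of referenced patent OF-795613:
  Base: filing + 18 years → 14 May 2003.
  Marketing Approval Extension: 1299 days claimed exceeds the 805-day cap, so +805 days → 27 July 2005.
  Office Delay Adjustment: +266 days → 19 April 2006.
Terminal disclaimer: OF-262766 expires on the earlier of 21 July 2006 and 19 April 2006.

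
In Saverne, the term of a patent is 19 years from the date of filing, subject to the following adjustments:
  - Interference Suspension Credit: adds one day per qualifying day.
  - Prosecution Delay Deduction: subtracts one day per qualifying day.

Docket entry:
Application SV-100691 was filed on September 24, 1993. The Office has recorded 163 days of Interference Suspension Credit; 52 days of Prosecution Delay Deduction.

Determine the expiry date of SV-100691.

2013-01-13

Base term: filing date + 19 years → 24 September 2012.
Interference Suspension Credit: +163 days → 6 March 2013.
Prosecution Delay Deduction: −52 days → 13 January 2013.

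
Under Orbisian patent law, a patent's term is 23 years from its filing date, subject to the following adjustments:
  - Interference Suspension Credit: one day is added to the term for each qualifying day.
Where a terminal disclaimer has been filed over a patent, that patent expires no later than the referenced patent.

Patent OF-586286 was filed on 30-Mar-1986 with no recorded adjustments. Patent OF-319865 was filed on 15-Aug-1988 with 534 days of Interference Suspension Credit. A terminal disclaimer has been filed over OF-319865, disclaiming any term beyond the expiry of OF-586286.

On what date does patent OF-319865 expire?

Natural term of OF-319865:
  Base: filing + 23 years → 15 August 2011.
  Interference Suspension Credit: +534 days → 30 January 2013.
Expiry of referenced patent OF-586286:
  Base: filing + 23 years → 30 March 2009.
Terminal disclaimer: OF-319865 expires on the earlier of 30 January 2013 and 30 March 2009.

March 30, 2009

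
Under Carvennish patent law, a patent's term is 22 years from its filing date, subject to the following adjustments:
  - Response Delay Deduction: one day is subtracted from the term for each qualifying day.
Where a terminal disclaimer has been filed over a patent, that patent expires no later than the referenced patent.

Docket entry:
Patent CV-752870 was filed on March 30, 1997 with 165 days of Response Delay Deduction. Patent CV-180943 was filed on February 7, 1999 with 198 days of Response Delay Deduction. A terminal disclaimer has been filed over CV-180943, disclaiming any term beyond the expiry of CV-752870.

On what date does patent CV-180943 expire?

2018-10-16

Natural term of CV-180943:
  Base: filing + 22 years → 7 February 2021.
  Response Delay Deduction: −198 days → 24 July 2020.
Expiry of referenced patent CV-752870:
  Base: filing + 22 years → 30 March 2019.
  Response Delay Deduction: −165 days → 16 October 2018.
Terminal disclaimer: CV-180943 expires on the earlier of 24 July 2020 and 16 October 2018.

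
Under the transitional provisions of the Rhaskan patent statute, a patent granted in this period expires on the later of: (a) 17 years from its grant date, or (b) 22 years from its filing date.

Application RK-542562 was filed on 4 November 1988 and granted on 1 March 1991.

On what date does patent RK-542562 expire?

(a) grant + 17 years → 1 March 2008.
(b) filing + 22 years → 4 November 2010.
Later of the two: 4 November 2010.

2010-11-04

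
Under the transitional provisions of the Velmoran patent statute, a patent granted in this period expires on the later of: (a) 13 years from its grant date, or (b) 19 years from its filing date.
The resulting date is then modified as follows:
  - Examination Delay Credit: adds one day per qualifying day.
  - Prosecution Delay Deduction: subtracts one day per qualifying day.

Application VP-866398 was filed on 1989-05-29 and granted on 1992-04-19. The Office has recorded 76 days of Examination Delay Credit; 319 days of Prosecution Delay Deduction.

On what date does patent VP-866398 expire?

2007-09-29

(a) grant + 13 years → 19 April 2005.
(b) filing + 19 years → 29 May 2008.
Later of the two: 29 May 2008.
Examination Delay Credit: +76 days → 13 August 2008.
Prosecution Delay Deduction: −319 days → 29 September 2007.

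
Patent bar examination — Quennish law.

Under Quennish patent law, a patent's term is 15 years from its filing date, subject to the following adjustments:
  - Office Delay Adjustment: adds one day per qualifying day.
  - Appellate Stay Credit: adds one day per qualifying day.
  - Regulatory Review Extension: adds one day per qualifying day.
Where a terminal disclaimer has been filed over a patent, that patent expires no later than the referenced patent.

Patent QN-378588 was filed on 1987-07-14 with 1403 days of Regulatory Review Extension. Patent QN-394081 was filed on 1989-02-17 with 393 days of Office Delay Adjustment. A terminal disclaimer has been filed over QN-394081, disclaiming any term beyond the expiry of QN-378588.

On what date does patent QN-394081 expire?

Natural term of QN-394081:
  Base: filing + 15 years → 17 February 2004.
  Office Delay Adjustment: +393 days → 16 March 2005.
Expiry of referenced patent QN-378588:
  Base: filing + 15 years → 14 July 2002.
  Regulatory Review Extension: +1403 days → 17 May 2006.
Terminal disclaimer: QN-394081 expires on the earlier of 16 March 2005 and 17 May 2006.

March 16, 2005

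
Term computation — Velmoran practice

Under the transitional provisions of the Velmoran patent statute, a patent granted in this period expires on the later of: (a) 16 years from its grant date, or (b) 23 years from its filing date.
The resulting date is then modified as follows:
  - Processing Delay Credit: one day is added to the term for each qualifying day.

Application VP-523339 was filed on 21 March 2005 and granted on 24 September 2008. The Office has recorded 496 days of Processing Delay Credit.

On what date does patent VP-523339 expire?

(a) grant + 16 years → 24 September 2024.
(b) filing + 23 years → 21 March 2028.
Later of the two: 21 March 2028.
Processing Delay Credit: +496 days → 30 July 2029.

July 30, 2029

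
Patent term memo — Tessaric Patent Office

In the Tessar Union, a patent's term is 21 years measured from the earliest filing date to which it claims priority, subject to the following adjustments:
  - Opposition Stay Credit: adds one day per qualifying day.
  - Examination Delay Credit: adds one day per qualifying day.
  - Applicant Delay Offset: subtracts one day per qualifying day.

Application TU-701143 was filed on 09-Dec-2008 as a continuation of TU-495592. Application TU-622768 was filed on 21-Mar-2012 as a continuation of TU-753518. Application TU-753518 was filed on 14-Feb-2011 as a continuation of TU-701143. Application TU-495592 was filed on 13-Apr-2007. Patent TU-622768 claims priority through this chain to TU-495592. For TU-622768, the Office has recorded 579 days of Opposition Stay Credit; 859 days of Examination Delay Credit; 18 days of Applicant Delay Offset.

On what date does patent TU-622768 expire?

2032-03-03

Earliest priority filing: 13 April 2007.
Base term: 13 April 2007 + 21 years → 13 April 2028.
Opposition Stay Credit: +579 days → 13 November 2029.
Examination Delay Credit: +859 days → 21 March 2032.
Applicant Delay Offset: −18 days → 3 March 2032.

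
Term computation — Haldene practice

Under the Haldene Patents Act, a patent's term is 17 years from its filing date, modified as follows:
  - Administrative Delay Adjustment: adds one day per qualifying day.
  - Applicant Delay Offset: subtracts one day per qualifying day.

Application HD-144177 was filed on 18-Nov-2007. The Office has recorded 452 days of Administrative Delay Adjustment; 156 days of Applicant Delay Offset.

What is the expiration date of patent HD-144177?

2025-09-10

Base term: filing date + 17 years → 18 November 2024.
Administrative Delay Adjustment: +452 days → 13 February 2026.
Applicant Delay Offset: −156 days → 10 September 2025.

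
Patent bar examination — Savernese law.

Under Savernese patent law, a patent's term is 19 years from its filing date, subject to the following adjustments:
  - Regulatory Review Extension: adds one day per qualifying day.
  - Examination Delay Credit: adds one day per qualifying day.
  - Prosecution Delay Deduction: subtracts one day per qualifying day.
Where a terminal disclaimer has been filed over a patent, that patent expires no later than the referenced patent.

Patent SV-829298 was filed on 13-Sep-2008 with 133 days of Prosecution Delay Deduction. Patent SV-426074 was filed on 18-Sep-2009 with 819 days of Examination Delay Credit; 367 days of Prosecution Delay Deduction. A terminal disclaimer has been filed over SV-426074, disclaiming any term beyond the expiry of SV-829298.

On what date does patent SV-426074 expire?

Natural term of SV-426074:
  Base: filing + 19 years → 18 September 2028.
  Examination Delay Credit: +819 days → 16 December 2030.
  Prosecution Delay Deduction: −367 days → 14 December 2029.
Expiry of referenced patent SV-829298:
  Base: filing + 19 years → 13 September 2027.
  Prosecution Delay Deduction: −133 days → 3 May 2027.
Terminal disclaimer: SV-426074 expires on the earlier of 14 December 2029 and 3 May 2027.

May 3, 2027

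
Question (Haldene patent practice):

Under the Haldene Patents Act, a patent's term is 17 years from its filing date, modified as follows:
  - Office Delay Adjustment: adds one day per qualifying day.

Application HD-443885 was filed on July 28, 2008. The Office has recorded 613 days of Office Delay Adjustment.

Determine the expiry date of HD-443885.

2027-04-02

Base term: filing date + 17 years → 28 July 2025.
Office Delay Adjustment: +613 days → 2 April 2027.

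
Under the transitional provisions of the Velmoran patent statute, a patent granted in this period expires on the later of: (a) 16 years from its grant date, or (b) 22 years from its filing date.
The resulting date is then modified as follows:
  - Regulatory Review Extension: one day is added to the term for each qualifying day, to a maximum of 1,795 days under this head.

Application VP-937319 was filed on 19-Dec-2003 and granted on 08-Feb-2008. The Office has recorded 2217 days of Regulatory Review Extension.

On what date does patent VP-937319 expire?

November 18, 2030

(a) grant + 16 years → 8 February 2024.
(b) filing + 22 years → 19 December 2025.
Later of the two: 19 December 2025.
Regulatory Review Extension: 2217 days claimed exceeds the 1795-day cap, so +1795 days → 18 November 2030.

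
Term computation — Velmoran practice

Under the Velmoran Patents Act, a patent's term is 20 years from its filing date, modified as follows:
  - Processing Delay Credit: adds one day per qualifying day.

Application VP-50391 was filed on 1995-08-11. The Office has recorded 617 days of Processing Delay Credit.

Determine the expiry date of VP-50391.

April 19, 2017

Base term: filing date + 20 years → 11 August 2015.
Processing Delay Credit: +617 days → 19 April 2017.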